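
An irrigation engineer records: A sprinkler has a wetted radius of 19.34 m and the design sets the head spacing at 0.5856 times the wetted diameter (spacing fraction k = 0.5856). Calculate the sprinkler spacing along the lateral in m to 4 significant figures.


Approach: apply the sprinkler spacing rule (spacing as a fraction of wetted diameter), S = k*(2*R).
S = 0.5856 * (2 * 19.34) = 22.65 m
Therefore the sprinkler spacing along the lateral = 22.65 m.


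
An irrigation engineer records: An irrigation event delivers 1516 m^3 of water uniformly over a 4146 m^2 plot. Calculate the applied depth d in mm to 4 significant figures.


Approach: apply depth from volume over area, d = (V/A)*1000.
d = (1516 / 4146) * 1000 = 365.7 mm
Therefore the applied depth d = 365.7 mm.


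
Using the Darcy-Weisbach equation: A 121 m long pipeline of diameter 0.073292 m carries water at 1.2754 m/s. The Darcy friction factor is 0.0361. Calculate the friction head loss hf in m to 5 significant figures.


Approach: apply the Darcy-Weisbach equation, hf = f*(L/D)*(v^2/(2g)).
hf = 0.0361 * (121/0.073292) * (1.2754^2 / (2*9.81))
hf = 4.9412 m
Therefore the friction head loss hf = 4.9412 m.


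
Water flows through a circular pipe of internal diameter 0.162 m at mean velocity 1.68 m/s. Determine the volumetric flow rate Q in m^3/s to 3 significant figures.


Approach: apply the continuity equation for pipe flow, Q = A * v with A = pi*(D/2)^2.
A = pi*(0.162/2)^2 = 0.020612 m^2
Q = 0.020612 * 1.68 = 0.0346 m^3/s
Therefore the volumetric flow rate Q = 0.0346 m^3/s.


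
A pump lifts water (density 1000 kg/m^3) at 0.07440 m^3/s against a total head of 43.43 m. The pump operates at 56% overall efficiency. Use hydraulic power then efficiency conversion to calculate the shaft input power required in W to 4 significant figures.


Approach: apply hydraulic power then efficiency conversion, P = rho*g*Q*H; P_in = P/eta.
Step 1 — hydraulic power (P = rho*g*Q*H):
  P = 1000 * 9.81 * 0.07440 * 43.43 = 31698.0 W
Step 2 — input power: P_in = P/eta = 31698.0 / 0.56 = 56600 W
Therefore the shaft input power required = 56600 W.


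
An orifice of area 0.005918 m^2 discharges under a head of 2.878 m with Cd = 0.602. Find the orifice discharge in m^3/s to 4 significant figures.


Approach: apply the orifice equation, Q = Cd*A*sqrt(2*g*h).
Q = 0.602 * 0.005918 * sqrt(2*9.81*2.878) = 0.02677 m^3/s
Therefore the orifice discharge = 0.02677 m^3/s.


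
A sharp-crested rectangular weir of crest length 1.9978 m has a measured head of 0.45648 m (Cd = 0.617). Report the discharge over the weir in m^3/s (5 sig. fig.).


Approach: apply the rectangular weir equation, Q = (2/3)*Cd*L*sqrt(2g)*H^1.5.
Q = (2/3)*0.617*1.9978*sqrt(2*9.81)*0.45648^1.5 = 1.1226 m^3/s
Therefore the discharge over the weir = 1.1226 m^3/s.


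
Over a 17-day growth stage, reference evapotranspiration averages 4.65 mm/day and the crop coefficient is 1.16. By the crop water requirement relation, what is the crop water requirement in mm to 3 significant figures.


Approach: apply the crop water requirement relation, CWR = ET0 * Kc * days.
CWR = 4.65 * 1.16 * 17 = 91.7 mm
Therefore the crop water requirement = 91.7 mm.


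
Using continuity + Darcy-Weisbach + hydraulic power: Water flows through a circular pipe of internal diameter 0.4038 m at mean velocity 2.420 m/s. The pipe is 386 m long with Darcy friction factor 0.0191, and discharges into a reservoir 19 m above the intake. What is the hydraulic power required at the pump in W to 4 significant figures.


Approach: apply continuity + Darcy-Weisbach + hydraulic power, Q = A*v; hf = f*(L/D)*(v^2/(2g)); H = static + hf; P = rho*g*Q*H.
Step 1 — flow rate (continuity, Q = A*v):
  A = pi*(0.4038/2)^2 = 0.128063 m^2
  Q = 0.128063 * 2.420 = 0.309912 m^3/s
Step 2 — friction head loss (Darcy-Weisbach):
  hf = 0.0191 * (386/0.4038) * (2.420^2 / (2*9.81))
  hf = 5.44987 m
Step 3 — total head: H = 19 + 5.44987 = 24.4499 m
Step 4 — hydraulic power (P = rho*g*Q*H):
  P = 1000 * 9.81 * 0.309912 * 24.4499 = 74330 W
Therefore the hydraulic power required at the pump = 74330 W.


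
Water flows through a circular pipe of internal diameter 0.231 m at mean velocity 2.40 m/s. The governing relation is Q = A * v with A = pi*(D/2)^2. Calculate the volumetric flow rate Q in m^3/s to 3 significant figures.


A = pi*(0.231/2)^2 = 0.041910 m^2
Q = 0.041910 * 2.40 = 0.101 m^3/s
Therefore the volumetric flow rate Q = 0.101 m^3/s.


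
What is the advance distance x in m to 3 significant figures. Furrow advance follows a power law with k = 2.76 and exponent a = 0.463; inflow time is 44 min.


Approach: apply the power-law advance function, x = k*t^a.
x = 2.76 * 44^0.463 = 15.9 m
Therefore the advance distance x = 15.9 m.


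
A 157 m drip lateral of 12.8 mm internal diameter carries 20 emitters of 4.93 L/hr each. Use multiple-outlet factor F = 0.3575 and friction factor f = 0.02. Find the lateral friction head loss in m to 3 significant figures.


Approach: apply Darcy-Weisbach with the multiple-outlet F-factor, Q = n*q/(3600*1000) m^3/s; v = Q/A; hf = F*f*(L/D)*(v^2/(2g)).
Q = 20*4.93/(3600*1000) = 2.7389e-05 m^3/s
A = pi*(12.8e-3/2)^2 = 1.2868e-04 m^2, so v = Q/A = 0.21285 m/s
hf = 0.3575*0.02*(157/0.0128)*(0.21285^2/(2*9.81)) = 0.203 m
Therefore the lateral friction head loss = 0.203 m.


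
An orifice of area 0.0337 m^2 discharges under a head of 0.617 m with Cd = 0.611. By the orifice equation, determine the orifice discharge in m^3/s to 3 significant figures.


Approach: apply the orifice equation, Q = Cd*A*sqrt(2*g*h).
Q = 0.611 * 0.0337 * sqrt(2*9.81*0.617) = 0.0716 m^3/s
Therefore the orifice discharge = 0.0716 m^3/s.


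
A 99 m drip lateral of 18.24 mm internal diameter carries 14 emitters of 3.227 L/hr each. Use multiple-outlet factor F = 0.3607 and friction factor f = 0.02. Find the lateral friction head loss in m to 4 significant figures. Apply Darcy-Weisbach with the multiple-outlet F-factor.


Approach: apply Darcy-Weisbach with the multiple-outlet F-factor, Q = n*q/(3600*1000) m^3/s; v = Q/A; hf = F*f*(L/D)*(v^2/(2g)).
Q = 14*3.227/(3600*1000) = 1.25494e-05 m^3/s
A = pi*(18.24e-3/2)^2 = 2.61300e-04 m^2, so v = Q/A = 0.0480269 m/s
hf = 0.3607*0.02*(99/0.01824)*(0.0480269^2/(2*9.81)) = 0.004603 m
Therefore the lateral friction head loss = 0.004603 m.


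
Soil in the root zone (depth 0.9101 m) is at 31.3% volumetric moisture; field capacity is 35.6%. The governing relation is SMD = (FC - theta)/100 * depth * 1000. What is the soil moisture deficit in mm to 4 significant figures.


SMD = (35.6 - 31.3)/100 * 0.9101 * 1000 = 39.13 mm
Therefore the soil moisture deficit = 39.13 mm.


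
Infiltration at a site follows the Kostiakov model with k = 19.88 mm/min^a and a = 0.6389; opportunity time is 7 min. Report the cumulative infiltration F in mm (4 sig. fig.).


Approach: apply the Kostiakov infiltration equation, F = k*t^a.
F = 19.88 * 7^0.6389 = 68.92 mm
Therefore the cumulative infiltration F = 68.92 mm.


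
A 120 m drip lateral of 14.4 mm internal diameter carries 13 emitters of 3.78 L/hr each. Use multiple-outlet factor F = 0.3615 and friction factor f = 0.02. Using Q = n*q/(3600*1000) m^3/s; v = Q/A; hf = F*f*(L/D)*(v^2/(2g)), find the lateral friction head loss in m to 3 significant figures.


Q = 13*3.78/(3600*1000) = 1.3650e-05 m^3/s
A = pi*(14.4e-3/2)^2 = 1.6286e-04 m^2, so v = Q/A = 0.083814 m/s
hf = 0.3615*0.02*(120/0.0144)*(0.083814^2/(2*9.81)) = 0.0216 m
Therefore the lateral friction head loss = 0.0216 m.


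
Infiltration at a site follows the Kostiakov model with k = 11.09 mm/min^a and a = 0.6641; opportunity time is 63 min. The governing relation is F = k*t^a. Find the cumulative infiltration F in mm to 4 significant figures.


F = 11.09 * 63^0.6641 = 173.7 mm
Therefore the cumulative infiltration F = 173.7 mm.


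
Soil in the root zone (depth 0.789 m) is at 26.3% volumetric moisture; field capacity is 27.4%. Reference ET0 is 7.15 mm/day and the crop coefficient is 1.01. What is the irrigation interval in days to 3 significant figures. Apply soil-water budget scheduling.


Approach: apply soil-water budget scheduling, SMD = (FC-theta)/100*depth*1000; ETc = ET0*Kc; interval = SMD/ETc.
Step 1 — soil moisture deficit:
  SMD = (27.4 - 26.3)/100 * 0.789 * 1000 = 8.6790 mm
Step 2 — daily crop ET (ETc = ET0*Kc):
  ETc = 7.15 * 1.01 = 7.2215 mm/day
Step 3 — irrigation interval (SMD/ETc):
  interval = 8.6790 / 7.2215 = 1.20 days
Therefore the irrigation interval = 1.20 days.


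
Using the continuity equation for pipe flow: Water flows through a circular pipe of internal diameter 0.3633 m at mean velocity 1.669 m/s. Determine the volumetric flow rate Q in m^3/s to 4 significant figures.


Approach: apply the continuity equation for pipe flow, Q = A * v with A = pi*(D/2)^2.
A = pi*(0.3633/2)^2 = 0.103662 m^2
Q = 0.103662 * 1.669 = 0.1730 m^3/s
Therefore the volumetric flow rate Q = 0.1730 m^3/s.


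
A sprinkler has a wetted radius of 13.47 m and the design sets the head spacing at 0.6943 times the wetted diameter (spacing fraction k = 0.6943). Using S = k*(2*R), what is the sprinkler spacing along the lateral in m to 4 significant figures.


S = 0.6943 * (2 * 13.47) = 18.70 m
Therefore the sprinkler spacing along the lateral = 18.70 m.


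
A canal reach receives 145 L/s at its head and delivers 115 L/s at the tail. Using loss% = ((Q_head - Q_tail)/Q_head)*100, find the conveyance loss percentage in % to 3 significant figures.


loss = ((145 - 115)/145)*100 = 20.7 %
Therefore the conveyance loss percentage = 20.7 %.


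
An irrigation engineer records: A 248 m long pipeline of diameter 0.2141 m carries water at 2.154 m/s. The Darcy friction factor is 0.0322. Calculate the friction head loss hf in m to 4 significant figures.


Approach: apply the Darcy-Weisbach equation, hf = f*(L/D)*(v^2/(2g)).
hf = 0.0322 * (248/0.2141) * (2.154^2 / (2*9.81))
hf = 8.820 m
Therefore the friction head loss hf = 8.820 m.


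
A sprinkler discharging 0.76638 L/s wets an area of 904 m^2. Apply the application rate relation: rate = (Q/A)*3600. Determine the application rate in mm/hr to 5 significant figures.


rate = (0.76638 / 904) * 3600 = 3.0520 mm/hr
Therefore the application rate = 3.0520 mm/hr.


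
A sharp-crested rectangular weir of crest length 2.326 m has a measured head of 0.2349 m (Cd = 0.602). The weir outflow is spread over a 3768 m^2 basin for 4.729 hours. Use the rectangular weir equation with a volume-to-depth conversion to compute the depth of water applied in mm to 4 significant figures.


Approach: apply the rectangular weir equation with a volume-to-depth conversion, Q = (2/3)*Cd*L*sqrt(2g)*H^1.5; d = Q*t/A * 1000.
Step 1 — weir discharge:
  Q = (2/3)*0.602*2.326*sqrt(2*9.81)*0.2349^1.5 = 0.470749 m^3/s
Step 2 — volume: V = 0.470749 * 4.729*3600 = 8014.21 m^3
Step 3 — depth: d = V/A * 1000 = 8014.21/3768 * 1000 = 2127 mm
Therefore the depth of water applied = 2127 mm.


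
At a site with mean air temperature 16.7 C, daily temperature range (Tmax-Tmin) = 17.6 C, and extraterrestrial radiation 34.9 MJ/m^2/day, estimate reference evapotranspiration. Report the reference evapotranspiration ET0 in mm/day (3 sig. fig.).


Approach: apply the Hargreaves-Samani method, ET0 = 0.0023*(Tmean+17.8)*sqrt(Tmax-Tmin)*0.408*Ra.
ET0 = 0.0023*(16.7+17.8)*sqrt(17.6)*0.408*34.9 = 4.74 mm/day
Therefore the reference evapotranspiration ET0 = 4.74 mm/day.


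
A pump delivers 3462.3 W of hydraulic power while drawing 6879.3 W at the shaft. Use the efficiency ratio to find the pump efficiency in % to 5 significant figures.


Approach: apply the efficiency ratio, eta = (P_out/P_in)*100.
eta = (3462.3 / 6879.3) * 100 = 50.329 %
Therefore the pump efficiency = 50.329 %.


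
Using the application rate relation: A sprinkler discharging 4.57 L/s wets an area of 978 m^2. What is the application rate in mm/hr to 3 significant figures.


Approach: apply the application rate relation, rate = (Q/A)*3600.
rate = (4.57 / 978) * 3600 = 16.8 mm/hr
Therefore the application rate = 16.8 mm/hr.


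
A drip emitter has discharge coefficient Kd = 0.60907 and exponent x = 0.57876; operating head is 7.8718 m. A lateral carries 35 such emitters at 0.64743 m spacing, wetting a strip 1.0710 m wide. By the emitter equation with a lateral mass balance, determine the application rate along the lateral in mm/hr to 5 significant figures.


Approach: apply the emitter equation with a lateral mass balance, q = Kd*h^x; Q = n*q; rate = Q/(n*spacing*width).
Step 1 — single emitter flow (q = Kd*h^x):
  q = 0.60907 * 7.8718^0.57876 = 2.010384 L/hr
Step 2 — total lateral flow: Q = 35 * 2.010384 = 70.36344 L/hr
Step 3 — wetted area: A = 35 * 0.64743 * 1.0710 = 24.26891 m^2
Step 4 — application rate: Q/A = 70.36344/24.26891 = 2.8993 mm/hr
Therefore the application rate along the lateral = 2.8993 mm/hr.


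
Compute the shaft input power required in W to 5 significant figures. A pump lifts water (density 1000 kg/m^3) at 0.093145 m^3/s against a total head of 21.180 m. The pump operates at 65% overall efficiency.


Approach: apply hydraulic power then efficiency conversion, P = rho*g*Q*H; P_in = P/eta.
Step 1 — hydraulic power (P = rho*g*Q*H):
  P = 1000 * 9.81 * 0.093145 * 21.180 = 19353.28 W
Step 2 — input power: P_in = P/eta = 19353.28 / 0.65 = 29774 W
Therefore the shaft input power required = 29774 W.


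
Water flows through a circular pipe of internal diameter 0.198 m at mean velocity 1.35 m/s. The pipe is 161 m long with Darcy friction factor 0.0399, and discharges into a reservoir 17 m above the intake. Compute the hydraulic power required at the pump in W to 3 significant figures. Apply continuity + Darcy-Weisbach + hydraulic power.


Approach: apply continuity + Darcy-Weisbach + hydraulic power, Q = A*v; hf = f*(L/D)*(v^2/(2g)); H = static + hf; P = rho*g*Q*H.
Step 1 — flow rate (continuity, Q = A*v):
  A = pi*(0.198/2)^2 = 0.030791 m^2
  Q = 0.030791 * 1.35 = 0.041568 m^3/s
Step 2 — friction head loss (Darcy-Weisbach):
  hf = 0.0399 * (161/0.198) * (1.35^2 / (2*9.81))
  hf = 3.0137 m
Step 3 — total head: H = 17 + 3.0137 = 20.014 m
Step 4 — hydraulic power (P = rho*g*Q*H):
  P = 1000 * 9.81 * 0.041568 * 20.014 = 8160 W
Therefore the hydraulic power required at the pump = 8160 W.


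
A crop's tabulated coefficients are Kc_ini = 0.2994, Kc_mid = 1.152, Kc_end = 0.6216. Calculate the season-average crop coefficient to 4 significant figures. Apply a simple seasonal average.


Approach: apply a simple seasonal average, Kc_avg = (Kc_ini + Kc_mid + Kc_end)/3.
Kc_avg = (0.2994 + 1.152 + 0.6216)/3 = 0.6910
Therefore the season-average crop coefficient = 0.6910.


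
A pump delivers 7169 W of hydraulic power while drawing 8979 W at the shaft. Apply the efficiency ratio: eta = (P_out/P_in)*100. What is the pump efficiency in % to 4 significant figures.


eta = (7169 / 8979) * 100 = 79.84 %
Therefore the pump efficiency = 79.84 %.


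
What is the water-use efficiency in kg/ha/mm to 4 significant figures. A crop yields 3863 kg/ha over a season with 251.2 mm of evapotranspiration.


Approach: apply the water-use efficiency ratio, WUE = yield/ET.
WUE = 3863 / 251.2 = 15.38 kg/ha/mm
Therefore the water-use efficiency = 15.38 kg/ha/mm.


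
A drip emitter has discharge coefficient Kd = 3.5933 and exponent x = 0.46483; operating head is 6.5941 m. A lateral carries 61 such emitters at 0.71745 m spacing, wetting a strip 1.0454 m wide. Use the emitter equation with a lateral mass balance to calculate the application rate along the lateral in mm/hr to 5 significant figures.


Approach: apply the emitter equation with a lateral mass balance, q = Kd*h^x; Q = n*q; rate = Q/(n*spacing*width).
Step 1 — single emitter flow (q = Kd*h^x):
  q = 3.5933 * 6.5941^0.46483 = 8.634984 L/hr
Step 2 — total lateral flow: Q = 61 * 8.634984 = 526.7340 L/hr
Step 3 — wetted area: A = 61 * 0.71745 * 1.0454 = 45.75136 m^2
Step 4 — application rate: Q/A = 526.7340/45.75136 = 11.513 mm/hr
Therefore the application rate along the lateral = 11.513 mm/hr.


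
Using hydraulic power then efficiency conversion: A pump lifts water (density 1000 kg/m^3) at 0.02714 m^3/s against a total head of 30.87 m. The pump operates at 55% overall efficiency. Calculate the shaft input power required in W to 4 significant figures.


Approach: apply hydraulic power then efficiency conversion, P = rho*g*Q*H; P_in = P/eta.
Step 1 — hydraulic power (P = rho*g*Q*H):
  P = 1000 * 9.81 * 0.02714 * 30.87 = 8218.93 W
Step 2 — input power: P_in = P/eta = 8218.93 / 0.55 = 14940 W
Therefore the shaft input power required = 14940 W.


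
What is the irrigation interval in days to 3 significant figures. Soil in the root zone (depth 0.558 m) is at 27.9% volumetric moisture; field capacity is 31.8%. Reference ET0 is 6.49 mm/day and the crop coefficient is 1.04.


Approach: apply soil-water budget scheduling, SMD = (FC-theta)/100*depth*1000; ETc = ET0*Kc; interval = SMD/ETc.
Step 1 — soil moisture deficit:
  SMD = (31.8 - 27.9)/100 * 0.558 * 1000 = 21.762 mm
Step 2 — daily crop ET (ETc = ET0*Kc):
  ETc = 6.49 * 1.04 = 6.7496 mm/day
Step 3 — irrigation interval (SMD/ETc):
  interval = 21.762 / 6.7496 = 3.22 days
Therefore the irrigation interval = 3.22 days.


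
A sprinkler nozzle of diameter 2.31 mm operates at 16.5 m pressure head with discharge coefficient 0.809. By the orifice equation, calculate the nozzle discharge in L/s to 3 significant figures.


Approach: apply the orifice equation, Q = Cd*A*sqrt(2*g*h), A = pi*(d/2)^2.
A = pi*(2.31e-3/2)^2 = 4.1910e-06 m^2
Q = 0.809 * 4.1910e-06 * sqrt(2*9.81*16.5) * 1000 = 0.0610 L/s
Therefore the nozzle discharge = 0.0610 L/s.


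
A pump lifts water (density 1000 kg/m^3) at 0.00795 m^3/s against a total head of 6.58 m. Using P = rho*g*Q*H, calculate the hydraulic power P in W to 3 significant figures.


P = 1000 * 9.81 * 0.00795 * 6.58 = 513 W
Therefore the hydraulic power P = 513 W.


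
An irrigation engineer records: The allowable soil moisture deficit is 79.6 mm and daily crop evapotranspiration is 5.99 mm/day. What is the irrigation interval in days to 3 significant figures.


Approach: apply the irrigation interval relation, interval = SMD / ETc.
interval = 79.6 / 5.99 = 13.3 days
Therefore the irrigation interval = 13.3 days.


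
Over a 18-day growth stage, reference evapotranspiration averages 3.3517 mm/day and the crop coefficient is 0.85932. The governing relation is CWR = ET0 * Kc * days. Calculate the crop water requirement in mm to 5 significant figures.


CWR = 3.3517 * 0.85932 * 18 = 51.843 mm
Therefore the crop water requirement = 51.843 mm.


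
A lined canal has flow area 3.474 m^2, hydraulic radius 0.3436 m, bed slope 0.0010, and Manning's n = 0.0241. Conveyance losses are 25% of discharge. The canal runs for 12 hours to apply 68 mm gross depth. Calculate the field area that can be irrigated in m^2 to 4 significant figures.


Approach: apply Manning's equation with a conveyance and depth budget, Q = (1/n)*A*R^(2/3)*S^(1/2); Q_field = Q*(1-loss); Area = Q_field*t/(d/1000).
Step 1 — canal discharge (Manning's equation):
  Q = (1/0.0241) * 3.474 * 0.3436^(2/3) * 0.0010^(1/2) = 2.23622 m^3/s
Step 2 — delivered flow: Q_field = 2.23622*(1 - 25/100) = 1.67717 m^3/s
Step 3 — volume delivered: V = 1.67717 * 12*3600 = 72453.6 m^3
Step 4 — area served: A = V / (depth/1000) = 72453.6 / 0.068 = 1065000 m^2
Therefore the field area that can be irrigated = 1065000 m^2.


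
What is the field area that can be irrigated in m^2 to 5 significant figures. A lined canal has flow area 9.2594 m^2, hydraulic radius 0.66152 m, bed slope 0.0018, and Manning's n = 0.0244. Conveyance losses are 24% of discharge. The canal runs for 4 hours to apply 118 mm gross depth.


Approach: apply Manning's equation with a conveyance and depth budget, Q = (1/n)*A*R^(2/3)*S^(1/2); Q_field = Q*(1-loss); Area = Q_field*t/(d/1000).
Step 1 — canal discharge (Manning's equation):
  Q = (1/0.0244) * 9.2594 * 0.66152^(2/3) * 0.0018^(1/2) = 12.22338 m^3/s
Step 2 — delivered flow: Q_field = 12.22338*(1 - 24/100) = 9.289768 m^3/s
Step 3 — volume delivered: V = 9.289768 * 4*3600 = 133772.7 m^3
Step 4 — area served: A = V / (depth/1000) = 133772.7 / 0.118 = 1133700 m^2
Therefore the field area that can be irrigated = 1133700 m^2.


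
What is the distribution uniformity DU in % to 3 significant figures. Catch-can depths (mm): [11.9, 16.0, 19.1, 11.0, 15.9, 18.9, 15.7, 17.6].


Approach: apply the low-quarter distribution uniformity, DU = (mean of lowest quarter of readings / overall mean)*100.
sorted lowest 2 of 8: [11.0, 11.9] -> mean = 11.450 mm
overall mean = 15.762 mm
DU = (11.450/15.762)*100 = 72.6 %
Therefore the distribution uniformity DU = 72.6 %.


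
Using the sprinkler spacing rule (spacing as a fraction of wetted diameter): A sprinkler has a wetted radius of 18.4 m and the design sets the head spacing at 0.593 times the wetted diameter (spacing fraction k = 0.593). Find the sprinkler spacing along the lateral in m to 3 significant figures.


Approach: apply the sprinkler spacing rule (spacing as a fraction of wetted diameter), S = k*(2*R).
S = 0.593 * (2 * 18.4) = 21.8 m
Therefore the sprinkler spacing along the lateral = 21.8 m.


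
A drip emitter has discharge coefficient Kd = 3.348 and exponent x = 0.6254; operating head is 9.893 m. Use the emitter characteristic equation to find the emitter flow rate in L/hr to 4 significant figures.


Approach: apply the emitter characteristic equation, q = Kd * h^x.
q = 3.348 * 9.893^0.6254 = 14.04 L/hr
Therefore the emitter flow rate = 14.04 L/hr.


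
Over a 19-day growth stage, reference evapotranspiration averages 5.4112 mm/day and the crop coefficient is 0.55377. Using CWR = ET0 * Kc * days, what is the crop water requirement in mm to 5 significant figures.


CWR = 5.4112 * 0.55377 * 19 = 56.935 mm
Therefore the crop water requirement = 56.935 mm.


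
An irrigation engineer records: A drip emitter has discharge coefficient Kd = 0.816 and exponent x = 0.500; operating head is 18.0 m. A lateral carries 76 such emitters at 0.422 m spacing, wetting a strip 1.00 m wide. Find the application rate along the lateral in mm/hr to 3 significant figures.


Approach: apply the emitter equation with a lateral mass balance, q = Kd*h^x; Q = n*q; rate = Q/(n*spacing*width).
Step 1 — single emitter flow (q = Kd*h^x):
  q = 0.816 * 18.0^0.500 = 3.4620 L/hr
Step 2 — total lateral flow: Q = 76 * 3.4620 = 263.11 L/hr
Step 3 — wetted area: A = 76 * 0.422 * 1.00 = 32.072 m^2
Step 4 — application rate: Q/A = 263.11/32.072 = 8.20 mm/hr
Therefore the application rate along the lateral = 8.20 mm/hr.


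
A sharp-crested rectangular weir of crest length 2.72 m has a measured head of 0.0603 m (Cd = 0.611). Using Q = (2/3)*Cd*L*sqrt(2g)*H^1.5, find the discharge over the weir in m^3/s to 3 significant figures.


Q = (2/3)*0.611*2.72*sqrt(2*9.81)*0.0603^1.5 = 0.0727 m^3/s
Therefore the discharge over the weir = 0.0727 m^3/s.


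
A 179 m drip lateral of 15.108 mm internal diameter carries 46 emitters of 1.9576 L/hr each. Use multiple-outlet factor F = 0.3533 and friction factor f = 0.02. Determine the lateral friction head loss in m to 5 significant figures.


Approach: apply Darcy-Weisbach with the multiple-outlet F-factor, Q = n*q/(3600*1000) m^3/s; v = Q/A; hf = F*f*(L/D)*(v^2/(2g)).
Q = 46*1.9576/(3600*1000) = 2.501378e-05 m^3/s
A = pi*(15.108e-3/2)^2 = 1.792684e-04 m^2, so v = Q/A = 0.1395325 m/s
hf = 0.3533*0.02*(179/0.015108)*(0.1395325^2/(2*9.81)) = 0.083075 m
Therefore the lateral friction head loss = 0.083075 m.


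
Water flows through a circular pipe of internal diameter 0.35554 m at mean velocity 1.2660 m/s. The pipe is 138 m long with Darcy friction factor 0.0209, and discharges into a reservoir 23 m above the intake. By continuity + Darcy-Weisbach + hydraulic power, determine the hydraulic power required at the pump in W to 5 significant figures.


Approach: apply continuity + Darcy-Weisbach + hydraulic power, Q = A*v; hf = f*(L/D)*(v^2/(2g)); H = static + hf; P = rho*g*Q*H.
Step 1 — flow rate (continuity, Q = A*v):
  A = pi*(0.35554/2)^2 = 0.09928115 m^2
  Q = 0.09928115 * 1.2660 = 0.1256899 m^3/s
Step 2 — friction head loss (Darcy-Weisbach):
  hf = 0.0209 * (138/0.35554) * (1.2660^2 / (2*9.81))
  hf = 0.6626822 m
Step 3 — total head: H = 23 + 0.6626822 = 23.66268 m
Step 4 — hydraulic power (P = rho*g*Q*H):
  P = 1000 * 9.81 * 0.1256899 * 23.66268 = 29177 W
Therefore the hydraulic power required at the pump = 29177 W.


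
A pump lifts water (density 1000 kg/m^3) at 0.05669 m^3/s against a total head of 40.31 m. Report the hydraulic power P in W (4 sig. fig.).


Approach: apply the hydraulic power relation, P = rho*g*Q*H.
P = 1000 * 9.81 * 0.05669 * 40.31 = 22420 W
Therefore the hydraulic power P = 22420 W.


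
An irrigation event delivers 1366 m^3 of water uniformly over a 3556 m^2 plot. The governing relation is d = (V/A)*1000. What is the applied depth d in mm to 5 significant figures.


d = (1366 / 3556) * 1000 = 384.14 mm
Therefore the applied depth d = 384.14 mm.


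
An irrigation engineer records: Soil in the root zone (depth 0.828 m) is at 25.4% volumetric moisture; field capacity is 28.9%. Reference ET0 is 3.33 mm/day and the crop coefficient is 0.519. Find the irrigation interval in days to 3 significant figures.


Approach: apply soil-water budget scheduling, SMD = (FC-theta)/100*depth*1000; ETc = ET0*Kc; interval = SMD/ETc.
Step 1 — soil moisture deficit:
  SMD = (28.9 - 25.4)/100 * 0.828 * 1000 = 28.980 mm
Step 2 — daily crop ET (ETc = ET0*Kc):
  ETc = 3.33 * 0.519 = 1.7283 mm/day
Step 3 — irrigation interval (SMD/ETc):
  interval = 28.980 / 1.7283 = 16.8 days
Therefore the irrigation interval = 16.8 days.


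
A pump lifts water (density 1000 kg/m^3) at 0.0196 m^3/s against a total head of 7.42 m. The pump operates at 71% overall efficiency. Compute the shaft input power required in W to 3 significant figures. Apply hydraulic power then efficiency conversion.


Approach: apply hydraulic power then efficiency conversion, P = rho*g*Q*H; P_in = P/eta.
Step 1 — hydraulic power (P = rho*g*Q*H):
  P = 1000 * 9.81 * 0.0196 * 7.42 = 1426.7 W
Step 2 — input power: P_in = P/eta = 1426.7 / 0.71 = 2010 W
Therefore the shaft input power required = 2010 W.


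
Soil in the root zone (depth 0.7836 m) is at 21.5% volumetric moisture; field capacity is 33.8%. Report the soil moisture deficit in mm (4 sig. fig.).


Approach: apply the soil moisture deficit relation, SMD = (FC - theta)/100 * depth * 1000.
SMD = (33.8 - 21.5)/100 * 0.7836 * 1000 = 96.38 mm
Therefore the soil moisture deficit = 96.38 mm.


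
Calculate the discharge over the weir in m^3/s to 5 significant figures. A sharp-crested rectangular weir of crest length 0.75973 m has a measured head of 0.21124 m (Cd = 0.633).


Approach: apply the rectangular weir equation, Q = (2/3)*Cd*L*sqrt(2g)*H^1.5.
Q = (2/3)*0.633*0.75973*sqrt(2*9.81)*0.21124^1.5 = 0.13787 m^3/s
Therefore the discharge over the weir = 0.13787 m^3/s.


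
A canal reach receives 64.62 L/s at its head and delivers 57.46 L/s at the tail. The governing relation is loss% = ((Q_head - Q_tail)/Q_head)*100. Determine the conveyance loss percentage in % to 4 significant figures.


loss = ((64.62 - 57.46)/64.62)*100 = 11.08 %
Therefore the conveyance loss percentage = 11.08 %.


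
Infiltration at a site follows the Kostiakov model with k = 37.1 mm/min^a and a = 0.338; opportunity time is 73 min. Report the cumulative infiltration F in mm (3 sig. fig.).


Approach: apply the Kostiakov infiltration equation, F = k*t^a.
F = 37.1 * 73^0.338 = 158 mm
Therefore the cumulative infiltration F = 158 mm.


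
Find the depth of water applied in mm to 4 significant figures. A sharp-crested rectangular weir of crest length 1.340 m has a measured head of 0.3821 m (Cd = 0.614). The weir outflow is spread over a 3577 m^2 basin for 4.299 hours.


Approach: apply the rectangular weir equation with a volume-to-depth conversion, Q = (2/3)*Cd*L*sqrt(2g)*H^1.5; d = Q*t/A * 1000.
Step 1 — weir discharge:
  Q = (2/3)*0.614*1.340*sqrt(2*9.81)*0.3821^1.5 = 0.573848 m^3/s
Step 2 — volume: V = 0.573848 * 4.299*3600 = 8881.10 m^3
Step 3 — depth: d = V/A * 1000 = 8881.10/3577 * 1000 = 2483 mm
Therefore the depth of water applied = 2483 mm.


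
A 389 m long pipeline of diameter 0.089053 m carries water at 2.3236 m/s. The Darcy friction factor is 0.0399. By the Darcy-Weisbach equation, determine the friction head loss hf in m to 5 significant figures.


Approach: apply the Darcy-Weisbach equation, hf = f*(L/D)*(v^2/(2g)).
hf = 0.0399 * (389/0.089053) * (2.3236^2 / (2*9.81))
hf = 47.962 m
Therefore the friction head loss hf = 47.962 m.


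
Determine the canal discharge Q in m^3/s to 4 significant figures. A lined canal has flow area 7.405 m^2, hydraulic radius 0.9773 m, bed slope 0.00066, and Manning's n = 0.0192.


Approach: apply Manning's equation, Q = (1/n)*A*R^(2/3)*S^(1/2).
Q = (1/0.0192) * 7.405 * 0.9773^(2/3) * 0.00066^(1/2) = 9.758 m^3/s
Therefore the canal discharge Q = 9.758 m^3/s.


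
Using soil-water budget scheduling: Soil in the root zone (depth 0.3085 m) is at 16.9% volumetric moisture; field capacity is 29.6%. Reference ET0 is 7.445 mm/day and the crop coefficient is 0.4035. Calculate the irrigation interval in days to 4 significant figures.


Approach: apply soil-water budget scheduling, SMD = (FC-theta)/100*depth*1000; ETc = ET0*Kc; interval = SMD/ETc.
Step 1 — soil moisture deficit:
  SMD = (29.6 - 16.9)/100 * 0.3085 * 1000 = 39.1795 mm
Step 2 — daily crop ET (ETc = ET0*Kc):
  ETc = 7.445 * 0.4035 = 3.00406 mm/day
Step 3 — irrigation interval (SMD/ETc):
  interval = 39.1795 / 3.00406 = 13.04 days
Therefore the irrigation interval = 13.04 days.


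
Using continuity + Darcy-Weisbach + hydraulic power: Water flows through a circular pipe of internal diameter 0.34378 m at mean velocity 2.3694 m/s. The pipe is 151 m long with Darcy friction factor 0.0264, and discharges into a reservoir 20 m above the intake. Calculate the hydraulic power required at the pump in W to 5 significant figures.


Approach: apply continuity + Darcy-Weisbach + hydraulic power, Q = A*v; hf = f*(L/D)*(v^2/(2g)); H = static + hf; P = rho*g*Q*H.
Step 1 — flow rate (continuity, Q = A*v):
  A = pi*(0.34378/2)^2 = 0.09282204 m^2
  Q = 0.09282204 * 2.3694 = 0.2199325 m^3/s
Step 2 — friction head loss (Darcy-Weisbach):
  hf = 0.0264 * (151/0.34378) * (2.3694^2 / (2*9.81))
  hf = 3.318013 m
Step 3 — total head: H = 20 + 3.318013 = 23.31801 m
Step 4 — hydraulic power (P = rho*g*Q*H):
  P = 1000 * 9.81 * 0.2199325 * 23.31801 = 50310 W
Therefore the hydraulic power required at the pump = 50310 W.


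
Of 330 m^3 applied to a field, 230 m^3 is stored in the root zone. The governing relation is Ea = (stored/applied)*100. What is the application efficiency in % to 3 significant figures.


Ea = (230/330)*100 = 69.7 %
Therefore the application efficiency = 69.7 %.


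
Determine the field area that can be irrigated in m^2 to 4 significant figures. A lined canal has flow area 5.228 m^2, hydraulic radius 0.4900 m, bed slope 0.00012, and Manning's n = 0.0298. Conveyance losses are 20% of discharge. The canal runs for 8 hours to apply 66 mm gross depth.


Approach: apply Manning's equation with a conveyance and depth budget, Q = (1/n)*A*R^(2/3)*S^(1/2); Q_field = Q*(1-loss); Area = Q_field*t/(d/1000).
Step 1 — canal discharge (Manning's equation):
  Q = (1/0.0298) * 5.228 * 0.4900^(2/3) * 0.00012^(1/2) = 1.19447 m^3/s
Step 2 — delivered flow: Q_field = 1.19447*(1 - 20/100) = 0.955573 m^3/s
Step 3 — volume delivered: V = 0.955573 * 8*3600 = 27520.5 m^3
Step 4 — area served: A = V / (depth/1000) = 27520.5 / 0.066 = 417000 m^2
Therefore the field area that can be irrigated = 417000 m^2.


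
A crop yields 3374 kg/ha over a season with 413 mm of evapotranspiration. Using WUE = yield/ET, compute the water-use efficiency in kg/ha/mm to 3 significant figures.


WUE = 3374 / 413 = 8.17 kg/ha/mm
Therefore the water-use efficiency = 8.17 kg/ha/mm.


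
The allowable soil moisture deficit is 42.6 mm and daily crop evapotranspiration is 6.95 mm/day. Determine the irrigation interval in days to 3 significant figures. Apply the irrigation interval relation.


Approach: apply the irrigation interval relation, interval = SMD / ETc.
interval = 42.6 / 6.95 = 6.13 days
Therefore the irrigation interval = 6.13 days.


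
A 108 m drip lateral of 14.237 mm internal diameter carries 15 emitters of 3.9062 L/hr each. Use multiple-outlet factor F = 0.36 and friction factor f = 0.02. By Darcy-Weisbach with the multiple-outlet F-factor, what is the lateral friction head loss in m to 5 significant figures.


Approach: apply Darcy-Weisbach with the multiple-outlet F-factor, Q = n*q/(3600*1000) m^3/s; v = Q/A; hf = F*f*(L/D)*(v^2/(2g)).
Q = 15*3.9062/(3600*1000) = 1.627583e-05 m^3/s
A = pi*(14.237e-3/2)^2 = 1.591941e-04 m^2, so v = Q/A = 0.1022390 m/s
hf = 0.36*0.02*(108/0.014237)*(0.1022390^2/(2*9.81)) = 0.029099 m
Therefore the lateral friction head loss = 0.029099 m.


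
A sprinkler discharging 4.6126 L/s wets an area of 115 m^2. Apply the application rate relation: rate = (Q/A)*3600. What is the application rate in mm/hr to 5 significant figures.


rate = (4.6126 / 115) * 3600 = 144.39 mm/hr
Therefore the application rate = 144.39 mm/hr.


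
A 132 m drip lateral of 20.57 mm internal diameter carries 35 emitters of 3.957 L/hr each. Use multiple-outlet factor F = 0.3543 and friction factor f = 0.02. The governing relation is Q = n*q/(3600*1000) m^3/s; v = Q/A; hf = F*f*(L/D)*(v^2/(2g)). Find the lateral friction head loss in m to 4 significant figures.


Q = 35*3.957/(3600*1000) = 3.84708e-05 m^3/s
A = pi*(20.57e-3/2)^2 = 3.32322e-04 m^2, so v = Q/A = 0.115764 m/s
hf = 0.3543*0.02*(132/0.02057)*(0.115764^2/(2*9.81)) = 0.03106 m
Therefore the lateral friction head loss = 0.03106 m.


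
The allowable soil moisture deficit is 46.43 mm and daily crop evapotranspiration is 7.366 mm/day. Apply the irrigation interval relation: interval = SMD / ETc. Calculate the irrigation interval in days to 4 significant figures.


interval = 46.43 / 7.366 = 6.303 days
Therefore the irrigation interval = 6.303 days.


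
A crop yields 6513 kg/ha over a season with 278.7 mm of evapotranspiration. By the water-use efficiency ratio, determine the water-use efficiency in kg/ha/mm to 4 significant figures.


Approach: apply the water-use efficiency ratio, WUE = yield/ET.
WUE = 6513 / 278.7 = 23.37 kg/ha/mm
Therefore the water-use efficiency = 23.37 kg/ha/mm.


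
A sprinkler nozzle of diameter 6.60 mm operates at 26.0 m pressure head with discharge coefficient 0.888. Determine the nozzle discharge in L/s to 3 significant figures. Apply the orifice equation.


Approach: apply the orifice equation, Q = Cd*A*sqrt(2*g*h), A = pi*(d/2)^2.
A = pi*(6.60e-3/2)^2 = 3.4212e-05 m^2
Q = 0.888 * 3.4212e-05 * sqrt(2*9.81*26.0) * 1000 = 0.686 L/s
Therefore the nozzle discharge = 0.686 L/s.


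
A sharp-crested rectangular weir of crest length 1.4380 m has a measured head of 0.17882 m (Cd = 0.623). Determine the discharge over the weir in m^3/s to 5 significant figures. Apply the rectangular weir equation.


Approach: apply the rectangular weir equation, Q = (2/3)*Cd*L*sqrt(2g)*H^1.5.
Q = (2/3)*0.623*1.4380*sqrt(2*9.81)*0.17882^1.5 = 0.20005 m^3/s
Therefore the discharge over the weir = 0.20005 m^3/s.


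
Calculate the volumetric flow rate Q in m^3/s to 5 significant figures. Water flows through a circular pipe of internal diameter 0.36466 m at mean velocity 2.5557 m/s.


Approach: apply the continuity equation for pipe flow, Q = A * v with A = pi*(D/2)^2.
A = pi*(0.36466/2)^2 = 0.1044398 m^2
Q = 0.1044398 * 2.5557 = 0.26692 m^3/s
Therefore the volumetric flow rate Q = 0.26692 m^3/s.


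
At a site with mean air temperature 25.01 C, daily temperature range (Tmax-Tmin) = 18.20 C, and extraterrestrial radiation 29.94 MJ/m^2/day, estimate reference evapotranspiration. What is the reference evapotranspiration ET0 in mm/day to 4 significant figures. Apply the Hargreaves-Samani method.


Approach: apply the Hargreaves-Samani method, ET0 = 0.0023*(Tmean+17.8)*sqrt(Tmax-Tmin)*0.408*Ra.
ET0 = 0.0023*(25.01+17.8)*sqrt(18.20)*0.408*29.94 = 5.131 mm/day
Therefore the reference evapotranspiration ET0 = 5.131 mm/day.


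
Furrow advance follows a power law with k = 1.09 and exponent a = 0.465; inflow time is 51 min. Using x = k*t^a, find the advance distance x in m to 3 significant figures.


x = 1.09 * 51^0.465 = 6.78 m
Therefore the advance distance x = 6.78 m.


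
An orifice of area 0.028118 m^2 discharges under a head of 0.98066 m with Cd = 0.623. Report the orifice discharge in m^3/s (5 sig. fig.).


Approach: apply the orifice equation, Q = Cd*A*sqrt(2*g*h).
Q = 0.623 * 0.028118 * sqrt(2*9.81*0.98066) = 0.076839 m^3/s
Therefore the orifice discharge = 0.076839 m^3/s.


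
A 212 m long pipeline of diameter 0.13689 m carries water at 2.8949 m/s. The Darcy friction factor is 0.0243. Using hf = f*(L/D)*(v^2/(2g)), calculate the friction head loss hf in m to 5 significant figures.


hf = 0.0243 * (212/0.13689) * (2.8949^2 / (2*9.81))
hf = 16.075 m
Therefore the friction head loss hf = 16.075 m.


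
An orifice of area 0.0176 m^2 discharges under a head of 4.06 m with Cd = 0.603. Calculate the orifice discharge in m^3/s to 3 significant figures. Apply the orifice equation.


Approach: apply the orifice equation, Q = Cd*A*sqrt(2*g*h).
Q = 0.603 * 0.0176 * sqrt(2*9.81*4.06) = 0.0947 m^3/s
Therefore the orifice discharge = 0.0947 m^3/s.


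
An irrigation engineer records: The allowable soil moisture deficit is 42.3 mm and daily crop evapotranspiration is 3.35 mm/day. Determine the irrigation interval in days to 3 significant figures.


Approach: apply the irrigation interval relation, interval = SMD / ETc.
interval = 42.3 / 3.35 = 12.6 days
Therefore the irrigation interval = 12.6 days.


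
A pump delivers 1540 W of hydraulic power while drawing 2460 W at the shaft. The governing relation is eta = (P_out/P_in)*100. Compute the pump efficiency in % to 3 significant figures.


eta = (1540 / 2460) * 100 = 62.6 %
Therefore the pump efficiency = 62.6 %.


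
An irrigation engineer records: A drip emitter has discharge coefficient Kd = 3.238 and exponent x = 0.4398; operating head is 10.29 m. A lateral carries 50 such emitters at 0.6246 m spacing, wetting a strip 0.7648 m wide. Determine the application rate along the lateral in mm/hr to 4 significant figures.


Approach: apply the emitter equation with a lateral mass balance, q = Kd*h^x; Q = n*q; rate = Q/(n*spacing*width).
Step 1 — single emitter flow (q = Kd*h^x):
  q = 3.238 * 10.29^0.4398 = 9.02687 L/hr
Step 2 — total lateral flow: Q = 50 * 9.02687 = 451.343 L/hr
Step 3 — wetted area: A = 50 * 0.6246 * 0.7648 = 23.8847 m^2
Step 4 — application rate: Q/A = 451.343/23.8847 = 18.90 mm/hr
Therefore the application rate along the lateral = 18.90 mm/hr.


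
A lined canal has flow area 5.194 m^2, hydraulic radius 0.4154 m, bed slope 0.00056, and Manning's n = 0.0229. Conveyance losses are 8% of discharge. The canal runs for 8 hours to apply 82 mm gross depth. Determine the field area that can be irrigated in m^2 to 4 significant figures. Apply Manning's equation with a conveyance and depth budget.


Approach: apply Manning's equation with a conveyance and depth budget, Q = (1/n)*A*R^(2/3)*S^(1/2); Q_field = Q*(1-loss); Area = Q_field*t/(d/1000).
Step 1 — canal discharge (Manning's equation):
  Q = (1/0.0229) * 5.194 * 0.4154^(2/3) * 0.00056^(1/2) = 2.98817 m^3/s
Step 2 — delivered flow: Q_field = 2.98817*(1 - 8/100) = 2.74911 m^3/s
Step 3 — volume delivered: V = 2.74911 * 8*3600 = 79174.5 m^3
Step 4 — area served: A = V / (depth/1000) = 79174.5 / 0.082 = 965500 m^2
Therefore the field area that can be irrigated = 965500 m^2.
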